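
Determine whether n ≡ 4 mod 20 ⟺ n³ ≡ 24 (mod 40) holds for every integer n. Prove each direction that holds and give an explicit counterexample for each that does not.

(⇒) holds; (⇐) fails.

(⟹) Suppose n ≡ 4 (mod 20). Working modulo 40, n ∈ {4, 24}; for each such r, r³ ≡ 24 (mod 40).

(⟸) This fails: take n = 14. Then 14³ = 2744 ≡ 24 (mod 40), yet 14 ≡ 14 (mod 20), not 4.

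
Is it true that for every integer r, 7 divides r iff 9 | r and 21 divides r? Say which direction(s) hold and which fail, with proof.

The forward direction fails; the converse holds.

(⇒) This fails: take r = 7. Certainly 7 ∣ 7, but 9 ∤ 7.

(⇐) Suppose 9 ∣ r and 21 ∣ r. Any common multiple of 9 and 21 is a multiple of their lcm; here lcm(9, 21) = 9·21/gcd(9, 21) = 189/3 = 63, so 63 ∣ r. Since 7 ∣ 63, it follows that 7 ∣ r.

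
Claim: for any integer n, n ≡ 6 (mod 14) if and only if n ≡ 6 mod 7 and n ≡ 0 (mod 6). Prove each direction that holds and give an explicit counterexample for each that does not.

(⇒) fails; (⇐) holds.

(→) This fails: n = 34 gives 34 ≡ 6 (mod 14) but 34 ≡ 4 (mod 6), so the conjunction on the right does not hold.

(←) Conversely, if n ≡ 6 (mod 7) and n ≡ 0 (mod 6), then by the Chinese remainder theorem n ≡ 6 (mod 42). Since 6 ≡ 6 (mod 14) and 14 ∣ 42, we get n ≡ 6 (mod 14).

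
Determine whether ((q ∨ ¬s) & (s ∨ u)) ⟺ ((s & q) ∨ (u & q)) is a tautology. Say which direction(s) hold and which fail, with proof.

Forward direction. This fails. Under s = F, u = T, q = F, the left side is true but the right side is false.

Converse. Assume the antecedent. If s is true, the antecedent forces (s = T, u = F, q = T) or (s = T, u = T, q = T), and (q ∨ ¬s) & (s ∨ u) holds there. If s is false, the antecedent forces (s = F, u = T, q = T), and (q ∨ ¬s) & (s ∨ u) holds there. Either way (q ∨ ¬s) & (s ∨ u) holds.

Only the converse holds.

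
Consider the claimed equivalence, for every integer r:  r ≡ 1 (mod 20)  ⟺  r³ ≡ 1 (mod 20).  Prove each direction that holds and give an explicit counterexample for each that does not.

(→) Suppose r ≡ 1 (mod 20). Write r = 20j + 1. Then (20j + 1)³ = 8000j³ + 1200j² + 60j + 1 = 20(400j³ + 60j² + 3j) + 1, so r³ ≡ 1 (mod 20).

(←) Conversely, suppose r³ ≡ 1 (mod 20). The only residue r in {0, …, 19} with r³ ≡ 1 (mod 20) is r = 1, so r ≡ 1 (mod 20).

Both directions hold; the statement is true.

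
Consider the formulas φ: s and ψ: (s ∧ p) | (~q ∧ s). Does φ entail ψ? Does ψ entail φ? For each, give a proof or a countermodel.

[⇒] This fails. Under q = T, s = T, p = F, the left side is true but the right side is false.

[⇐] Assume the antecedent. If q is true, the antecedent forces (q = T, s = T, p = T), and s holds there. If q is false, the antecedent forces (q = F, s = T, p = F) or (q = F, s = T, p = T), and s holds there. Either way s holds.

Only the reverse direction holds.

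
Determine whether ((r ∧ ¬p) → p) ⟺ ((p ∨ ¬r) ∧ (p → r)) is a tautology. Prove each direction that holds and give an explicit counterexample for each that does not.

(⟹) This fails. Under p = T, r = F, the left side is true but the right side is false.

(⟸) Assume the antecedent. If p is true, (r ∧ ¬p) → p reduces to true regardless of the other variables. If p is false, the antecedent forces (p = F, r = F), and (r ∧ ¬p) → p holds there. Either way (r ∧ ¬p) → p holds.

Only the converse holds.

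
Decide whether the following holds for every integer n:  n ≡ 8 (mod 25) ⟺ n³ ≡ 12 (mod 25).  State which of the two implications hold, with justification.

Forward direction. Suppose n ≡ 8 (mod 25). Write n = 25j + 8. Then (25j + 8)³ = 15625j³ + 15000j² + 4800j + 512 = 25(625j³ + 600j² + 192j + 20) + 12, so n³ ≡ 12 (mod 25).

Converse. Suppose n³ ≡ 12 (mod 25). The only residue r in {0, …, 24} with r³ ≡ 12 (mod 25) is r = 8, so n ≡ 8 (mod 25).

Equivalent; both directions hold.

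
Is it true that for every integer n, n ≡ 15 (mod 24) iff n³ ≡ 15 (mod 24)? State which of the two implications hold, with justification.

[⇐] Suppose n³ ≡ 15 (mod 24). The only residue r in {0, …, 23} with r³ ≡ 15 (mod 24) is r = 15, so n ≡ 15 (mod 24).

[⇒] Suppose n ≡ 15 (mod 24). Write n = 24j + 15. Then (24j + 15)³ = 13824j³ + 25920j² + 16200j + 3375 = 24(576j³ + 1080j² + 675j + 140) + 15, so n³ ≡ 15 (mod 24).

The biconditional holds.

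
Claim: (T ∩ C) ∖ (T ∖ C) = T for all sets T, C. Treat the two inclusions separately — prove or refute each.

Forward inclusion. Let x ∈ (T ∩ C) ∖ (T ∖ C). Then x ∈ T ∩ C, from which x ∈ T.

Reverse inclusion. This inclusion fails. Take T = {1}, C = ∅; then 1 ∈ T but 1 ∉ (T ∩ C) ∖ (T ∖ C).

The sets are not equal: only the forward inclusion holds.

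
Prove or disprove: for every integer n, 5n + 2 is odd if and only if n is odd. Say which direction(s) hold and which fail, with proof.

Forward direction. Suppose 5n + 2 is odd. Since 5 is odd, 5n and n have the same parity, so 5n + 2 ≡ n + 2 (mod 2). As 2 is even, 5n + 2 is odd exactly when n is odd. Thus n is odd.

Converse. Suppose n is odd; write n = 2j + 1. Then 5n + 2 = 5·(2j + 1) + 2 = 2·5j + 7, which is odd.

Both directions hold.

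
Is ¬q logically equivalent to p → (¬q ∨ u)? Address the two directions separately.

Not equivalent: only (⇒) holds.

(→) Assume the antecedent. If q is true, the antecedent cannot hold. If q is false, p → (¬q ∨ u) reduces to true regardless of the other variables. Either way p → (¬q ∨ u) holds.

(←) This fails. Under q = T, p = F, u = F, the left side is false but the right side is true.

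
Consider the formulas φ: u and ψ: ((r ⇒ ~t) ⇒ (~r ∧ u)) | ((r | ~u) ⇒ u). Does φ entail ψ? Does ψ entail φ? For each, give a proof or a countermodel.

Only the forward implication holds.

(⟸) This fails. Under t = T, u = F, r = T, the left side is false but the right side is true.

(⟹) Assume the antecedent. If t is true, the antecedent forces (t = T, u = T, r = F) or (t = T, u = T, r = T), and the consequent holds there. If t is false, the antecedent forces (t = F, u = T, r = F) or (t = F, u = T, r = T), and the consequent holds there. Either way the consequent holds.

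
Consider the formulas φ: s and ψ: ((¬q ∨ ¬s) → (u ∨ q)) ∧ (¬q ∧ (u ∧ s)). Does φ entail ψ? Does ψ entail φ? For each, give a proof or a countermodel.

The forward direction fails; the converse holds.

Converse. Assume the antecedent. If s is true, s reduces to true regardless of the other variables. If s is false, the antecedent cannot hold. Either way s holds.

Forward direction. This fails. Under s = T, q = F, u = F, the left side is true but the right side is false.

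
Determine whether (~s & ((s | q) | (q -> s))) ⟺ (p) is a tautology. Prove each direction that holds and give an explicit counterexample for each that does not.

Neither direction holds.

(⟹) This fails. Under s = F, q = F, p = F, the left side is true but the right side is false.

(⟸) This fails. Under s = T, q = F, p = T, the left side is false but the right side is true.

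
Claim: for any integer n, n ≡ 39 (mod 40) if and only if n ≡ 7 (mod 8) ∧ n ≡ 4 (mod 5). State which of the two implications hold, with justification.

Equivalent; both directions hold.

(→) Suppose n ≡ 39 (mod 40); write n = 40j + 39. Since 8 ∣ 40, reducing mod 8 gives n ≡ 39 ≡ 7 (mod 8); since 5 ∣ 40, reducing mod 5 gives n ≡ 39 ≡ 4 (mod 5).

(←) Conversely, if n ≡ 7 (mod 8) and n ≡ 4 (mod 5), then by the Chinese remainder theorem n ≡ 39 (mod 40). This is exactly n ≡ 39 (mod 40).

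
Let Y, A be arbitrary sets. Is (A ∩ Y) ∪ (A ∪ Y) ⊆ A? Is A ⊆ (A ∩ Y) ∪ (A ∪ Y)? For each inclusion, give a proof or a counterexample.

(⟸) Let x ∈ A. Then either x ∈ A and x ∉ Y; or x ∈ Y ∩ A. In each case x ∈ (A ∩ Y) ∪ (A ∪ Y), so A ⊆ (A ∩ Y) ∪ (A ∪ Y).

(⟹) This inclusion fails. Take Y = {1}, A = ∅; then 1 ∈ (A ∩ Y) ∪ (A ∪ Y) but 1 ∉ A.

The sets are not equal: only the reverse inclusion holds.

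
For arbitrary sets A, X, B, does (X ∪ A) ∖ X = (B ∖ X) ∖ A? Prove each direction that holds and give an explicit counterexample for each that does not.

(⊆) This inclusion fails. Take A = {1}, X = ∅, B = ∅; then 1 ∈ (X ∪ A) ∖ X but 1 ∉ (B ∖ X) ∖ A.

(⊇) This inclusion fails. Take A = ∅, X = ∅, B = {1}; then 1 ∈ (B ∖ X) ∖ A but 1 ∉ (X ∪ A) ∖ X.

Both inclusions fail.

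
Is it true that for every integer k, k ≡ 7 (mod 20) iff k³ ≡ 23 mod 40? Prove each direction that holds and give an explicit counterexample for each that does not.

(⟹) This fails: take k = 27. Then 27 ≡ 7 (mod 20), but 27³ = 19683 ≡ 3 (mod 40), not 23.

(⟸) Conversely, the residues r modulo 40 with r³ ≡ 23 (mod 40) are exactly {7}, and each is ≡ 7 (mod 20).

The forward direction fails; the converse holds.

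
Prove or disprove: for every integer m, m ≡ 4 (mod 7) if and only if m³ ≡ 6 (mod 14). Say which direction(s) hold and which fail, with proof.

Neither implication holds.

(⟹) This fails: take m = 4. Then 4 ≡ 4 (mod 7), but 4³ = 64 ≡ 8 (mod 14), not 6.

(⟸) This fails: take m = 6. Then 6³ = 216 ≡ 6 (mod 14), yet 6 ≡ 6 (mod 7), not 4.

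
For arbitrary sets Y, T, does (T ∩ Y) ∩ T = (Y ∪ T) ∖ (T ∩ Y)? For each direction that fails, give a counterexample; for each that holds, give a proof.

(⊆) fails and (⊇) fails.

(⟹) This inclusion fails. Take Y = {1}, T = {1}; then 1 ∈ (T ∩ Y) ∩ T but 1 ∉ (Y ∪ T) ∖ (T ∩ Y).

(⟸) This inclusion fails. Take Y = {1}, T = ∅; then 1 ∈ (Y ∪ T) ∖ (T ∩ Y) but 1 ∉ (T ∩ Y) ∩ T.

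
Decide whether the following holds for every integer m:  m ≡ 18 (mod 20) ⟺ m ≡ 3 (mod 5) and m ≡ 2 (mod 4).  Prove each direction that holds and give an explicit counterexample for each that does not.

Both directions hold.

Forward direction. Suppose m ≡ 18 (mod 20); write m = 20j + 18. Since 5 ∣ 20, reducing mod 5 gives m ≡ 18 ≡ 3 (mod 5); since 4 ∣ 20, reducing mod 4 gives m ≡ 18 ≡ 2 (mod 4).

Converse. If m ≡ 3 (mod 5) and m ≡ 2 (mod 4), then by the Chinese remainder theorem m ≡ 18 (mod 20). This is exactly m ≡ 18 (mod 20).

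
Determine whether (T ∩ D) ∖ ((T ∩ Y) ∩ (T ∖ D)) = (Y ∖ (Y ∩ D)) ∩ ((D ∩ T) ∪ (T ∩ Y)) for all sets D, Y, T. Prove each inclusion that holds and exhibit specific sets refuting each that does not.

(⊆) fails and (⊇) fails.

(⊆) This inclusion fails. Take D = {1}, Y = ∅, T = {1}; then 1 ∈ (T ∩ D) ∖ ((T ∩ Y) ∩ (T ∖ D)) but 1 ∉ (Y ∖ (Y ∩ D)) ∩ ((D ∩ T) ∪ (T ∩ Y)).

(⊇) This inclusion fails. Take D = ∅, Y = {1}, T = {1}; then 1 ∈ (Y ∖ (Y ∩ D)) ∩ ((D ∩ T) ∪ (T ∩ Y)) but 1 ∉ (T ∩ D) ∖ ((T ∩ Y) ∩ (T ∖ D)).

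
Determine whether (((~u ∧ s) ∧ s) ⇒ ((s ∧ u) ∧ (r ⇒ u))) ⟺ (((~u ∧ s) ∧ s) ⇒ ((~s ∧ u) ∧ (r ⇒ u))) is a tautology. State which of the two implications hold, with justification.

Equivalent; both directions hold.

(⟹) Assume the antecedent. If u is true, the consequent reduces to true regardless of the other variables. If u is false, the antecedent forces (r = F, u = F, s = F) or (r = T, u = F, s = F), and the consequent holds there. Either way the consequent holds.

(⟸) Assume the antecedent. If u is true, the consequent reduces to true regardless of the other variables. If u is false, the antecedent forces (r = F, u = F, s = F) or (r = T, u = F, s = F), and the consequent holds there. Either way the consequent holds.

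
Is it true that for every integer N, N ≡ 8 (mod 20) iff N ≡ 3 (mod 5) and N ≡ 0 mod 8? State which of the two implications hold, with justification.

(⇒) fails; (⇐) holds.

[⇒] This fails: N = 28 gives 28 ≡ 8 (mod 20) but 28 ≡ 4 (mod 8), so the conjunction on the right does not hold.

[⇐] Conversely, if N ≡ 3 (mod 5) and N ≡ 0 (mod 8), then by the Chinese remainder theorem N ≡ 8 (mod 40). Since 8 ≡ 8 (mod 20) and 20 ∣ 40, we get N ≡ 8 (mod 20).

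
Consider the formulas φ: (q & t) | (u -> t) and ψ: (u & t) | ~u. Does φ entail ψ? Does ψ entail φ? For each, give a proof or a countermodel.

[⇒] Assume the antecedent. If u is true, the antecedent forces (u = T, q = F, t = T) or (u = T, q = T, t = T), and (u & t) | ~u holds there. If u is false, (u & t) | ~u reduces to true regardless of the other variables. Either way (u & t) | ~u holds.

[⇐] Assume the antecedent. If u is true, the antecedent forces (u = T, q = F, t = T) or (u = T, q = T, t = T), and (q & t) | (u -> t) holds there. If u is false, (q & t) | (u -> t) reduces to true regardless of the other variables. Either way (q & t) | (u -> t) holds.

Both directions hold; the statement is true.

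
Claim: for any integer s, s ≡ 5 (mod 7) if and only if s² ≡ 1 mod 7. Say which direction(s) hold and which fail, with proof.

Neither direction holds.

Forward direction. This fails: take s = 5. Then 5 ≡ 5 (mod 7), but 5² = 25 ≡ 4 (mod 7), not 1.

Converse. This fails: take s = 1. Then 1² = 1 ≡ 1 (mod 7), yet 1 ≡ 1 (mod 7), not 5.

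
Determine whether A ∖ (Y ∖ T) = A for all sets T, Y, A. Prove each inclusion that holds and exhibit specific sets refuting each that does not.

(⊇) This inclusion fails. Take T = ∅, Y = {1}, A = {1}; then 1 ∈ A but 1 ∉ A ∖ (Y ∖ T).

(⊆) Let x ∈ A ∖ (Y ∖ T). Then either x ∈ A and x ∉ T, Y; or x ∈ T ∩ A and x ∉ Y; or x ∈ T ∩ Y ∩ A. In each case x ∈ A, so A ∖ (Y ∖ T) ⊆ A.

(⊆) holds; (⊇) fails.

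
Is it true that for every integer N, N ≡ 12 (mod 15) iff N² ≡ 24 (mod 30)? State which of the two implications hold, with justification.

(⇒) fails and (⇐) fails.

(⟹) This fails: take N = 27. Then 27 ≡ 12 (mod 15), but 27² = 729 ≡ 9 (mod 30), not 24.

(⟸) This fails: take N = 18. Then 18² = 324 ≡ 24 (mod 30), yet 18 ≡ 3 (mod 15), not 12.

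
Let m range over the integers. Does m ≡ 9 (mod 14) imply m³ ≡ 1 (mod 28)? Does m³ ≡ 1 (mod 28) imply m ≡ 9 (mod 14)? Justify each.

Both directions fail.

(⇒) This fails: take m = 23. Then 23 ≡ 9 (mod 14), but 23³ = 12167 ≡ 15 (mod 28), not 1.

(⇐) This fails: take m = 1. Then 1³ = 1 ≡ 1 (mod 28), yet 1 ≡ 1 (mod 14), not 9.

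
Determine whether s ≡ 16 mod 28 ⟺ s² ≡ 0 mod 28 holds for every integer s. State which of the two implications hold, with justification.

Forward direction. This fails: take s = 16. Then 16 ≡ 16 (mod 28), but 16² = 256 ≡ 4 (mod 28), not 0.

Converse. This fails: take s = 0. Then 0² = 0 ≡ 0 (mod 28), yet 0 ≡ 0 (mod 28), not 16.

Neither direction holds.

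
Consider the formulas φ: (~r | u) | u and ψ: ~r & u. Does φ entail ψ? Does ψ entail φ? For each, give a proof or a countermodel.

Not equivalent: only (⇐) holds.

(⇒) This fails. Under u = F, r = F, the left side is true but the right side is false.

(⇐) Assume the antecedent. If u is true, (~r | u) | u reduces to true regardless of the other variables. If u is false, the antecedent cannot hold. Either way (~r | u) | u holds.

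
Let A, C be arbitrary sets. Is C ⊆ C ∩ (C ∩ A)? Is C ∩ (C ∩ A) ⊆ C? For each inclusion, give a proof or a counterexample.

(⊇) Let x ∈ C ∩ (C ∩ A). Then x ∈ A ∩ C, from which x ∈ C.

(⊆) This inclusion fails. Take A = ∅, C = {1}; then 1 ∈ C but 1 ∉ C ∩ (C ∩ A).

Only the reverse inclusion holds.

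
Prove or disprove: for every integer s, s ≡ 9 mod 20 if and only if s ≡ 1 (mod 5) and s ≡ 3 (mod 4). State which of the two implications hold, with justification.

Both directions fail.

(⇒) This fails: s = 9 gives 9 ≡ 9 (mod 20) but 9 ≡ 4 (mod 5), so the conjunction on the right does not hold.

(⇐) This fails: s = 11 satisfies both congruences on the right (11 ≡ 1 mod 5 and 11 ≡ 3 mod 4) yet 11 ≡ 11 (mod 20), not 9.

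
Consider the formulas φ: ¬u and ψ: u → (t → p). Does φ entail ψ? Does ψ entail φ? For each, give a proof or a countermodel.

(⇒) holds; (⇐) fails.

Converse. This fails. Under p = F, t = F, u = T, the left side is false but the right side is true.

Forward direction. Assume the antecedent. If p is true, u → (t → p) reduces to true regardless of the other variables. If p is false, the antecedent forces (p = F, t = F, u = F) or (p = F, t = T, u = F), and u → (t → p) holds there. Either way u → (t → p) holds.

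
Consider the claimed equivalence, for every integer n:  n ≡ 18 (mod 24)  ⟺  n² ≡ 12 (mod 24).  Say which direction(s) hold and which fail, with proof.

Forward direction. Suppose n ≡ 18 (mod 24). Write n = 24j + 18. Then (24j + 18)² = 576j² + 864j + 324 = 24(24j² + 36j + 13) + 12, so n² ≡ 12 (mod 24).

Converse. This fails: take n = 6. Then 6² = 36 ≡ 12 (mod 24), yet 6 ≡ 6 (mod 24), not 18.

Only the forward direction holds.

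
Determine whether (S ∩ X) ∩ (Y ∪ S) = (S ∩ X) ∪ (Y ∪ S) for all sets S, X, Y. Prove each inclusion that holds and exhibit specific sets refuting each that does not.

Reverse inclusion. This inclusion fails. Take S = {1}, X = ∅, Y = ∅; then 1 ∈ (S ∩ X) ∪ (Y ∪ S) but 1 ∉ (S ∩ X) ∩ (Y ∪ S).

Forward inclusion. Let x ∈ (S ∩ X) ∩ (Y ∪ S). Then either x ∈ S ∩ X and x ∉ Y; or x ∈ S ∩ X ∩ Y. In each case x ∈ (S ∩ X) ∪ (Y ∪ S), so (S ∩ X) ∩ (Y ∪ S) ⊆ (S ∩ X) ∪ (Y ∪ S).

(⊆) holds; (⊇) fails.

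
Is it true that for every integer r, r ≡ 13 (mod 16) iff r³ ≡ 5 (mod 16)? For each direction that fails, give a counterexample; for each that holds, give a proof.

Forward direction. Suppose r ≡ 13 (mod 16). Write r = 16j + 13. Then (16j + 13)³ = 4096j³ + 9984j² + 8112j + 2197 = 16(256j³ + 624j² + 507j + 137) + 5, so r³ ≡ 5 (mod 16).

Converse. Suppose r³ ≡ 5 (mod 16). The only residue r in {0, …, 15} with r³ ≡ 5 (mod 16) is r = 13, so r ≡ 13 (mod 16).

Both implications hold.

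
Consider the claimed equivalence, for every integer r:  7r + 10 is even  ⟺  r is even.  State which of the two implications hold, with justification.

(→) Suppose 7r + 10 is even. Since 7 is odd, 7r and r have the same parity, so 7r + 10 ≡ r + 10 (mod 2). As 10 is even, 7r + 10 is even exactly when r is even. Thus r is even.

(←) Conversely, suppose r is even; write r = 2j. Then 7r + 10 = 7·(2j) + 10 = 2·7j + 10, which is even.

Both directions hold; the statement is true.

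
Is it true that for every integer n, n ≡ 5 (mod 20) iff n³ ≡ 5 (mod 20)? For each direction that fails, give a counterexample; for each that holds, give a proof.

(⇒) Suppose n ≡ 5 (mod 20). Write n = 20j + 5. Then (20j + 5)³ = 8000j³ + 6000j² + 1500j + 125 = 20(400j³ + 300j² + 75j + 6) + 5, so n³ ≡ 5 (mod 20).

(⇐) Conversely, suppose n³ ≡ 5 (mod 20). The only residue r in {0, …, 19} with r³ ≡ 5 (mod 20) is r = 5, so n ≡ 5 (mod 20).

Both implications hold.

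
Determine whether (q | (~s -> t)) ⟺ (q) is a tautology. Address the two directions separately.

(→) This fails. Under q = F, s = T, t = F, the left side is true but the right side is false.

(←) Assume the antecedent. If q is true, q | (~s -> t) reduces to true regardless of the other variables. If q is false, the antecedent cannot hold. Either way q | (~s -> t) holds.

Only the converse holds.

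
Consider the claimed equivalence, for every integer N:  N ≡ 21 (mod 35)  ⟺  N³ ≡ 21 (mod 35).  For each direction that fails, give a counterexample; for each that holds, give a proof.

(⟹) Suppose N ≡ 21 (mod 35). Write N = 35j + 21. Then (35j + 21)³ = 42875j³ + 77175j² + 46305j + 9261 = 35(1225j³ + 2205j² + 1323j + 264) + 21, so N³ ≡ 21 (mod 35).

(⟸) Conversely, suppose N³ ≡ 21 (mod 35). The only residue r in {0, …, 34} with r³ ≡ 21 (mod 35) is r = 21, so N ≡ 21 (mod 35).

Both implications hold.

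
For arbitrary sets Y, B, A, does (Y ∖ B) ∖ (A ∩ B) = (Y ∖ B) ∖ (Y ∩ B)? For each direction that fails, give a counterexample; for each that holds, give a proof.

Both inclusions hold; the sets are equal.

(⊆) Let x ∈ (Y ∖ B) ∖ (A ∩ B). Then either x ∈ Y and x ∉ B, A; or x ∈ Y ∩ A and x ∉ B. In each case x ∈ (Y ∖ B) ∖ (Y ∩ B), so (Y ∖ B) ∖ (A ∩ B) ⊆ (Y ∖ B) ∖ (Y ∩ B).

(⊇) Let x ∈ (Y ∖ B) ∖ (Y ∩ B). Then either x ∈ Y and x ∉ B, A; or x ∈ Y ∩ A and x ∉ B. In each case x ∈ (Y ∖ B) ∖ (A ∩ B), so (Y ∖ B) ∖ (Y ∩ B) ⊆ (Y ∖ B) ∖ (A ∩ B).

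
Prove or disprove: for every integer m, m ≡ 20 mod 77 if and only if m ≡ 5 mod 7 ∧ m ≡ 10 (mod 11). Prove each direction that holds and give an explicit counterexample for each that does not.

Neither implication holds.

(⟹) This fails: m = 20 gives 20 ≡ 20 (mod 77) but 20 ≡ 6 (mod 7), so the conjunction on the right does not hold.

(⟸) This fails: m = 54 satisfies both congruences on the right (54 ≡ 5 mod 7 and 54 ≡ 10 mod 11) yet 54 ≡ 54 (mod 77), not 20.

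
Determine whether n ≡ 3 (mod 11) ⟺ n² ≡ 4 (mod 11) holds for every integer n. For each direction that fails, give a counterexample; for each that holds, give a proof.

Forward direction. This fails: take n = 3. Then 3 ≡ 3 (mod 11), but 3² = 9 ≡ 9 (mod 11), not 4.

Converse. This fails: take n = 2. Then 2² = 4 ≡ 4 (mod 11), yet 2 ≡ 2 (mod 11), not 3.

Both directions fail.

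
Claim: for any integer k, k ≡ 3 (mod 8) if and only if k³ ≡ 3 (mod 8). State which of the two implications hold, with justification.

Both implications hold.

Forward direction. Suppose k ≡ 3 (mod 8). Write k = 8j + 3. Then (8j + 3)³ = 512j³ + 576j² + 216j + 27 = 8(64j³ + 72j² + 27j + 3) + 3, so k³ ≡ 3 (mod 8).

Converse. Suppose k³ ≡ 3 (mod 8). The only residue r in {0, …, 7} with r³ ≡ 3 (mod 8) is r = 3, so k ≡ 3 (mod 8).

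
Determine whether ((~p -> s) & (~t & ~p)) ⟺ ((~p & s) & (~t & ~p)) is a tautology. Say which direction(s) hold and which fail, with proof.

The biconditional holds.

(⇐) Assume the antecedent. If t is true, the antecedent cannot hold. If t is false, the antecedent forces (t = F, s = T, p = F), and (~p -> s) & (~t & ~p) holds there. Either way (~p -> s) & (~t & ~p) holds.

(⇒) Assume the antecedent. If t is true, the antecedent cannot hold. If t is false, the antecedent forces (t = F, s = T, p = F), and (~p & s) & (~t & ~p) holds there. Either way (~p & s) & (~t & ~p) holds.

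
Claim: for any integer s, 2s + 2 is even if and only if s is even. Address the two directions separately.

Only the converse holds.

(⟹) This fails: take s = 3. Then 2s + 2 = 8, which is even, yet s = 3 is odd, not even.

(⟸) Suppose s is even. Since 2 is even, 2s is even for every s, so 2s + 2 has the same parity as 2, which is even. Hence 2s + 2 is even.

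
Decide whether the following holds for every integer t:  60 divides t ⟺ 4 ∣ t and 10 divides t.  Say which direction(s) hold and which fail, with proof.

Only the forward direction holds.

[⇒] If 60 ∣ t, write t = 60q. Since 60 = 15·4, t = 4·(15q), so 4 ∣ t; and since 60 = 6·10, t = 10·(6q), so 10 ∣ t.

[⇐] This fails: take t = 20. Both 4 ∣ 20 and 10 ∣ 20, yet 20 is not a multiple of 60 (since 20 = 0·60 + 20), so 60 ∤ 20.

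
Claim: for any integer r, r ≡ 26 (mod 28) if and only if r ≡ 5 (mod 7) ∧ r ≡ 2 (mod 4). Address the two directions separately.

Both directions hold; the statement is true.

[⇒] Suppose r ≡ 26 (mod 28); write r = 28j + 26. Since 7 ∣ 28, reducing mod 7 gives r ≡ 26 ≡ 5 (mod 7); since 4 ∣ 28, reducing mod 4 gives r ≡ 26 ≡ 2 (mod 4).

[⇐] Conversely, if r ≡ 5 (mod 7) and r ≡ 2 (mod 4), then by the Chinese remainder theorem r ≡ 26 (mod 28). This is exactly r ≡ 26 (mod 28).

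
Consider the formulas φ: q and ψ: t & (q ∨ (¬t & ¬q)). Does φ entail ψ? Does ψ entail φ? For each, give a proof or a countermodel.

[⇒] This fails. Under q = T, t = F, the left side is true but the right side is false.

[⇐] Assume the antecedent. If q is true, q reduces to true regardless of the other variables. If q is false, the antecedent cannot hold. Either way q holds.

Only the reverse direction holds.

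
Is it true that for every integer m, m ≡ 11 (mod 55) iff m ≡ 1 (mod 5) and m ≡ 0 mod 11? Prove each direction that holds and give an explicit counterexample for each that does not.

Converse. If m ≡ 1 (mod 5) and m ≡ 0 (mod 11), then by the Chinese remainder theorem m ≡ 11 (mod 55). This is exactly m ≡ 11 (mod 55).

Forward direction. Suppose m ≡ 11 (mod 55); write m = 55j + 11. Since 5 ∣ 55, reducing mod 5 gives m ≡ 11 ≡ 1 (mod 5); since 11 ∣ 55, reducing mod 11 gives m ≡ 11 ≡ 0 (mod 11).

Both implications hold.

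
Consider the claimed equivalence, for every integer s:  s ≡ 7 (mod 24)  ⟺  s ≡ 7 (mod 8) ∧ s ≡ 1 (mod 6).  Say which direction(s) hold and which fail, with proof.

[⇒] Suppose s ≡ 7 (mod 24); write s = 24j + 7. Since 8 ∣ 24, reducing mod 8 gives s ≡ 7 (mod 8); since 6 ∣ 24, reducing mod 6 gives s ≡ 7 ≡ 1 (mod 6).

[⇐] Conversely, if s ≡ 7 (mod 8) and s ≡ 1 (mod 6), then by the Chinese remainder theorem s ≡ 7 (mod 24). This is exactly s ≡ 7 (mod 24).

Both directions hold; the statement is true.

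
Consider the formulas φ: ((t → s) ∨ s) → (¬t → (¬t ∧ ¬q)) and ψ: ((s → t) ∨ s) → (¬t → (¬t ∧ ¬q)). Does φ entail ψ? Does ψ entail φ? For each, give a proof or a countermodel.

(←) Assume the antecedent. If t is true, the consequent reduces to true regardless of the other variables. If t is false, the antecedent forces (s = F, t = F, q = F) or (s = T, t = F, q = F), and the consequent holds there. Either way the consequent holds.

(→) Assume the antecedent. If t is true, the consequent reduces to true regardless of the other variables. If t is false, the antecedent forces (s = F, t = F, q = F) or (s = T, t = F, q = F), and the consequent holds there. Either way the consequent holds.

Both directions hold.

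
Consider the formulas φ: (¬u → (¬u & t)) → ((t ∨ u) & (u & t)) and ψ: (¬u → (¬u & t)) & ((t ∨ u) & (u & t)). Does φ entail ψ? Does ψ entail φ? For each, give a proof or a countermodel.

[⇒] This fails. Under t = F, u = F, the left side is true but the right side is false.

[⇐] Assume the antecedent. If t is true, the antecedent forces (t = T, u = T), and the consequent holds there. If t is false, the antecedent cannot hold. Either way the consequent holds.

Not equivalent: only (⇐) holds.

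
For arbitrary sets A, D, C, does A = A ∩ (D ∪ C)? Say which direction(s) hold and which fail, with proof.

(⊇) Let x ∈ A ∩ (D ∪ C). Then either x ∈ A ∩ D and x ∉ C; or x ∈ A ∩ C and x ∉ D; or x ∈ A ∩ D ∩ C. In each case x ∈ A, so A ∩ (D ∪ C) ⊆ A.

(⊆) This inclusion fails. Take A = {1}, D = ∅, C = ∅; then 1 ∈ A but 1 ∉ A ∩ (D ∪ C).

The sets are not equal: only the reverse inclusion holds.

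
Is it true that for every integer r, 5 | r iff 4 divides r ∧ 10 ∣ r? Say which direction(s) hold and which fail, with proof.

(⟹) This fails: take r = 5. Certainly 5 ∣ 5, but 4 ∤ 5.

(⟸) Suppose 4 ∣ r and 10 ∣ r. Any common multiple of 4 and 10 is a multiple of their lcm; here lcm(4, 10) = 4·10/gcd(4, 10) = 40/2 = 20, so 20 ∣ r. Since 5 ∣ 20, it follows that 5 ∣ r.

Not equivalent: only (⇐) holds.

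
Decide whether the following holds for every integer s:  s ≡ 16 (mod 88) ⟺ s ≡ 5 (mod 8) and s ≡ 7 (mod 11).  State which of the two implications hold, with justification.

(⇒) fails and (⇐) fails.

(⟹) This fails: s = 16 gives 16 ≡ 16 (mod 88) but 16 ≡ 0 (mod 8), so the conjunction on the right does not hold.

(⟸) This fails: s = 29 satisfies both congruences on the right (29 ≡ 5 mod 8 and 29 ≡ 7 mod 11) yet 29 ≡ 29 (mod 88), not 16.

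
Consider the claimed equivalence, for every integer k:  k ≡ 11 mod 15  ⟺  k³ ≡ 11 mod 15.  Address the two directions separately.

(⇐) Suppose k³ ≡ 11 (mod 15). The only residue r in {0, …, 14} with r³ ≡ 11 (mod 15) is r = 11, so k ≡ 11 (mod 15).

(⇒) Suppose k ≡ 11 mod 15. Write k = 15j + 11. Then (15j + 11)³ = 3375j³ + 7425j² + 5445j + 1331 = 15(225j³ + 495j² + 363j + 88) + 11, so k³ ≡ 11 (mod 15).

Both implications hold.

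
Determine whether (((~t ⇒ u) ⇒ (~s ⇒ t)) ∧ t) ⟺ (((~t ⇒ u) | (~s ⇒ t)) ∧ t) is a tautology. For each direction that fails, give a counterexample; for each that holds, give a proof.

The biconditional holds.

(⟹) Assume the antecedent. If u is true, the antecedent forces (u = T, t = T, s = F) or (u = T, t = T, s = T), and ((~t ⇒ u) | (~s ⇒ t)) ∧ t holds there. If u is false, the antecedent forces (u = F, t = T, s = F) or (u = F, t = T, s = T), and ((~t ⇒ u) | (~s ⇒ t)) ∧ t holds there. Either way ((~t ⇒ u) | (~s ⇒ t)) ∧ t holds.

(⟸) Assume the antecedent. If u is true, the antecedent forces (u = T, t = T, s = F) or (u = T, t = T, s = T), and ((~t ⇒ u) ⇒ (~s ⇒ t)) ∧ t holds there. If u is false, the antecedent forces (u = F, t = T, s = F) or (u = F, t = T, s = T), and ((~t ⇒ u) ⇒ (~s ⇒ t)) ∧ t holds there. Either way ((~t ⇒ u) ⇒ (~s ⇒ t)) ∧ t holds.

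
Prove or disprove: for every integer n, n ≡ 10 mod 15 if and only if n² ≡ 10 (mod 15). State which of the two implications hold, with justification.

Only the forward implication holds.

[⇐] This fails: take n = 5. Then 5² = 25 ≡ 10 (mod 15), yet 5 ≡ 5 (mod 15), not 10.

[⇒] Suppose n ≡ 10 mod 15. Write n = 15j + 10. Then (15j + 10)² = 225j² + 300j + 100 = 15(15j² + 20j + 6) + 10, so n² ≡ 10 (mod 15).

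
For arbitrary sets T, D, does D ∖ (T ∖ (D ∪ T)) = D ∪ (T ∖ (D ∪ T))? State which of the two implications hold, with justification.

Both inclusions hold.

(⊇) Let x ∈ D ∪ (T ∖ (D ∪ T)). Then either x ∈ D and x ∉ T; or x ∈ T ∩ D. In each case x ∈ D ∖ (T ∖ (D ∪ T)), so D ∪ (T ∖ (D ∪ T)) ⊆ D ∖ (T ∖ (D ∪ T)).

(⊆) Let x ∈ D ∖ (T ∖ (D ∪ T)). Then either x ∈ D and x ∉ T; or x ∈ T ∩ D. In each case x ∈ D ∪ (T ∖ (D ∪ T)), so D ∖ (T ∖ (D ∪ T)) ⊆ D ∪ (T ∖ (D ∪ T)).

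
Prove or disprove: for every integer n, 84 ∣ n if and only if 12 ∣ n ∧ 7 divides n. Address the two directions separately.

Equivalent; both directions hold.

[⇒] If 84 ∣ n, write n = 84q. Since 84 = 7·12, n = 12·(7q), so 12 ∣ n; and since 84 = 12·7, n = 7·(12q), so 7 ∣ n.

[⇐] Suppose 12 ∣ n and 7 ∣ n. Any common multiple of 12 and 7 is a multiple of their lcm; here gcd(12, 7) = 1, so lcm(12, 7) = 12·7 = 84, so 84 ∣ n.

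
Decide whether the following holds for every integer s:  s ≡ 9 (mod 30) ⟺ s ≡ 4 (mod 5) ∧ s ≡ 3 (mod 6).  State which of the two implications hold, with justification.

(⇒) Suppose s ≡ 9 (mod 30); write s = 30j + 9. Since 5 ∣ 30, reducing mod 5 gives s ≡ 9 ≡ 4 (mod 5); since 6 ∣ 30, reducing mod 6 gives s ≡ 9 ≡ 3 (mod 6).

(⇐) Conversely, if s ≡ 4 (mod 5) and s ≡ 3 (mod 6), then by the Chinese remainder theorem s ≡ 9 (mod 30). This is exactly s ≡ 9 (mod 30).

Both implications hold.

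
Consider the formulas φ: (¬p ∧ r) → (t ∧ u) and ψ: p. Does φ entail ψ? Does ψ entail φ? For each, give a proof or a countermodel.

(⇒) fails; (⇐) holds.

[⇒] This fails. Under p = F, u = F, t = F, r = F, the left side is true but the right side is false.

[⇐] Assume the antecedent. If p is true, (¬p ∧ r) → (t ∧ u) reduces to true regardless of the other variables. If p is false, the antecedent cannot hold. Either way (¬p ∧ r) → (t ∧ u) holds.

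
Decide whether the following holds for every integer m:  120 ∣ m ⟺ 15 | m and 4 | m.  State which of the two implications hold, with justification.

Only the forward direction holds.

(⟹) If 120 ∣ m, write m = 120q. Since 120 = 8·15, m = 15·(8q), so 15 ∣ m; and since 120 = 30·4, m = 4·(30q), so 4 ∣ m.

(⟸) This fails: take m = 60. Both 15 ∣ 60 and 4 ∣ 60, yet 60 is not a multiple of 120 (since 60 = 0·120 + 60), so 120 ∤ 60.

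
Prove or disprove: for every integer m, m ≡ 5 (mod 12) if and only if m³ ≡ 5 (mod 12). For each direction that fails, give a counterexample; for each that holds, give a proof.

Both directions hold; the statement is true.

(⟹) Suppose m ≡ 5 (mod 12). Write m = 12j + 5. Then (12j + 5)³ = 1728j³ + 2160j² + 900j + 125 = 12(144j³ + 180j² + 75j + 10) + 5, so m³ ≡ 5 (mod 12).

(⟸) Conversely, suppose m³ ≡ 5 (mod 12). The only residue r in {0, …, 11} with r³ ≡ 5 (mod 12) is r = 5, so m ≡ 5 (mod 12).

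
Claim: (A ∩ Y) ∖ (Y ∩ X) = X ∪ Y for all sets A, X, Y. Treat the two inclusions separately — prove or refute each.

(⊆) Let x ∈ (A ∩ Y) ∖ (Y ∩ X). Then x ∈ A ∩ Y and x ∉ X, from which x ∈ X ∪ Y.

(⊇) This inclusion fails. Take A = ∅, X = {1}, Y = ∅; then 1 ∈ X ∪ Y but 1 ∉ (A ∩ Y) ∖ (Y ∩ X).

The sets are not equal: only the forward inclusion holds.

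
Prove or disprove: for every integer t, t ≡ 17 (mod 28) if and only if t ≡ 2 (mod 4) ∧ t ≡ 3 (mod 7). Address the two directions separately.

Neither direction holds.

(→) This fails: t = 17 gives 17 ≡ 17 (mod 28) but 17 ≡ 1 (mod 4), so the conjunction on the right does not hold.

(←) This fails: t = 10 satisfies both congruences on the right (10 ≡ 2 mod 4 and 10 ≡ 3 mod 7) yet 10 ≡ 10 (mod 28), not 17.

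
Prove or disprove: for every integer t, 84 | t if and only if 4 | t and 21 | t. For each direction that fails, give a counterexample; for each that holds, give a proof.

Both directions hold.

Forward direction. If 84 ∣ t, write t = 84q. Since 84 = 21·4, t = 4·(21q), so 4 ∣ t; and since 84 = 4·21, t = 21·(4q), so 21 ∣ t.

Converse. Suppose 4 ∣ t and 21 ∣ t. Any common multiple of 4 and 21 is a multiple of their lcm; here gcd(4, 21) = 1, so lcm(4, 21) = 4·21 = 84, so 84 ∣ t.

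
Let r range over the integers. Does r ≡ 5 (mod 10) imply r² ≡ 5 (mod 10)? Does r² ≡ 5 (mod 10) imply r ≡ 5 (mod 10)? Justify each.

(⇒) Suppose r ≡ 5 (mod 10). Write r = 10j + 5. Then (10j + 5)² = 100j² + 100j + 25 = 10(10j² + 10j + 2) + 5, so r² ≡ 5 (mod 10).

(⇐) For the converse, argue contrapositively. If r ≢ 5 (mod 10), then r is congruent to one of 0, 1, 2, 3, 4, 6, 7, 8, 9 modulo 10, and these give r² ≡ 0, 1, 4, 9, 6, 6, 9, 4, 1 respectively — never 5.

Both directions hold; the statement is true.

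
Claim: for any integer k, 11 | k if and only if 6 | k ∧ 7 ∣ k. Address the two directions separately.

Neither implication holds.

[⇒] This fails: take k = 11. Certainly 11 ∣ 11, but 6 ∤ 11.

[⇐] This fails: take k = 42. Both 6 ∣ 42 and 7 ∣ 42, yet 42 is not a multiple of 11 (since 42 = 3·11 + 9), so 11 ∤ 42.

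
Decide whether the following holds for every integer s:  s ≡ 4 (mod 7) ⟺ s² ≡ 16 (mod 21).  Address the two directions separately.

Neither implication holds.

(→) This fails: take s = 18. Then 18 ≡ 4 (mod 7), but 18² = 324 ≡ 9 (mod 21), not 16.

(←) This fails: take s = 10. Then 10² = 100 ≡ 16 (mod 21), yet 10 ≡ 3 (mod 7), not 4.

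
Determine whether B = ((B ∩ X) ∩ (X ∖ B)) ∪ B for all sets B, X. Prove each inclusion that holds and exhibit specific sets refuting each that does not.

Forward inclusion. Let x ∈ B. Then either x ∈ B and x ∉ X; or x ∈ B ∩ X. In each case x ∈ ((B ∩ X) ∩ (X ∖ B)) ∪ B, so B ⊆ ((B ∩ X) ∩ (X ∖ B)) ∪ B.

Reverse inclusion. Let x ∈ ((B ∩ X) ∩ (X ∖ B)) ∪ B. Then either x ∈ B and x ∉ X; or x ∈ B ∩ X. In each case x ∈ B, so ((B ∩ X) ∩ (X ∖ B)) ∪ B ⊆ B.

Both inclusions hold; the sets are equal.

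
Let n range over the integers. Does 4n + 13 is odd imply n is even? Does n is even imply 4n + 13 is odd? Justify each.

Only the converse holds.

(→) This fails: take n = 1. Then 4n + 13 = 17, which is odd, yet n = 1 is odd, not even.

(←) Suppose n is even. Since 4 is even, 4n is even for every n, so 4n + 13 has the same parity as 13, which is odd. Hence 4n + 13 is odd.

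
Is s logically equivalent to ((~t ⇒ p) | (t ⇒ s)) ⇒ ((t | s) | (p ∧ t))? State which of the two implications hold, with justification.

Only the forward direction holds.

(⟹) Assume the antecedent. If p is true, the antecedent forces (p = T, s = T, t = F) or (p = T, s = T, t = T), and the consequent holds there. If p is false, the antecedent forces (p = F, s = T, t = F) or (p = F, s = T, t = T), and the consequent holds there. Either way the consequent holds.

(⟸) This fails. Under p = F, s = F, t = T, the left side is false but the right side is true.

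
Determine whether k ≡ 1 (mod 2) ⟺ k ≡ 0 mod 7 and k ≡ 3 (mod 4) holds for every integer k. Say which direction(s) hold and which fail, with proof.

Forward direction. This fails: k = 1 gives 1 ≡ 1 (mod 2) but 1 ≡ 1 (mod 7), so the conjunction on the right does not hold.

Converse. If k ≡ 0 (mod 7) and k ≡ 3 (mod 4), then by the Chinese remainder theorem k ≡ 7 (mod 28). Since 7 ≡ 1 (mod 2) and 2 ∣ 28, we get k ≡ 1 (mod 2).

Not equivalent: only (⇐) holds.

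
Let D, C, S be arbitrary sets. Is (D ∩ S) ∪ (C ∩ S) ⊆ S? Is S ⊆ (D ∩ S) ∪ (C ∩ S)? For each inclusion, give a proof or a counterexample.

(⟸) This inclusion fails. Take D = ∅, C = ∅, S = {1}; then 1 ∈ S but 1 ∉ (D ∩ S) ∪ (C ∩ S).

(⟹) Let x ∈ (D ∩ S) ∪ (C ∩ S). Then either x ∈ D ∩ S and x ∉ C; or x ∈ C ∩ S and x ∉ D; or x ∈ D ∩ C ∩ S. In each case x ∈ S, so (D ∩ S) ∪ (C ∩ S) ⊆ S.

Only the forward inclusion holds.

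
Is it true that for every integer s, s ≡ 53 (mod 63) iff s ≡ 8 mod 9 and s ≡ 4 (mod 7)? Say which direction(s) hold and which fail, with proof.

Both implications hold.

(←) If s ≡ 8 (mod 9) and s ≡ 4 (mod 7), then by the Chinese remainder theorem s ≡ 53 (mod 63). This is exactly s ≡ 53 (mod 63).

(→) Suppose s ≡ 53 (mod 63); write s = 63j + 53. Since 9 ∣ 63, reducing mod 9 gives s ≡ 53 ≡ 8 (mod 9); since 7 ∣ 63, reducing mod 7 gives s ≡ 53 ≡ 4 (mod 7).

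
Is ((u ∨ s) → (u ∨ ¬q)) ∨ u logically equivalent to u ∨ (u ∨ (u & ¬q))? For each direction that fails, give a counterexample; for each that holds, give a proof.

[⇒] This fails. Under s = F, q = F, u = F, the left side is true but the right side is false.

[⇐] Assume the antecedent. If s is true, the antecedent forces (s = T, q = F, u = T) or (s = T, q = T, u = T), and ((u ∨ s) → (u ∨ ¬q)) ∨ u holds there. If s is false, ((u ∨ s) → (u ∨ ¬q)) ∨ u reduces to true regardless of the other variables. Either way ((u ∨ s) → (u ∨ ¬q)) ∨ u holds.

The forward direction fails; the converse holds.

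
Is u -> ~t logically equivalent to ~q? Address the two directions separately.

[⇒] This fails. Under q = T, u = F, t = F, the left side is true but the right side is false.

[⇐] This fails. Under q = F, u = T, t = T, the left side is false but the right side is true.

Neither direction holds.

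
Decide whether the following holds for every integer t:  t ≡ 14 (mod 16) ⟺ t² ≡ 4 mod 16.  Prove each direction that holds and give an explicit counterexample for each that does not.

Not equivalent: only (⇒) holds.

Forward direction. Suppose t ≡ 14 (mod 16). Write t = 16j + 14. Then (16j + 14)² = 256j² + 448j + 196 = 16(16j² + 28j + 12) + 4, so t² ≡ 4 (mod 16).

Converse. This fails: take t = 2. Then 2² = 4 ≡ 4 (mod 16), yet 2 ≡ 2 (mod 16), not 14.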